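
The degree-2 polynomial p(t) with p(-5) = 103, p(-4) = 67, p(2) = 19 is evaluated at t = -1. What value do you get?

Evaluate each Lagrange basis at t = -1:
L_0(-1) = (3)·(-3)/[(-1)·(-7)] = -9/7
L_1(-1) = (4)·(-3)/[(1)·(-6)] = 2
L_2(-1) = (4)·(3)/[(7)·(6)] = 2/7
Sum: 103·(-9/7) + 67·(2) + 19·(2/7) = 7

7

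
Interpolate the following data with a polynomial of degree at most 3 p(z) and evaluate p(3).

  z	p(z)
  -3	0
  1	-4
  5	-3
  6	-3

-143/40

Evaluate each Lagrange basis at z = 3:
L_0(3) = (2)·(-2)·(-3)/[(-4)·(-8)·(-9)] = -1/24
L_1(3) = (6)·(-2)·(-3)/[(4)·(-4)·(-5)] = 9/20
L_2(3) = (6)·(2)·(-3)/[(8)·(4)·(-1)] = 9/8
L_3(3) = (6)·(2)·(-2)/[(9)·(5)·(1)] = -8/15
Sum: 0 + (-4)·(9/20) + (-3)·(9/8) + (-3)·(-8/15) = -143/40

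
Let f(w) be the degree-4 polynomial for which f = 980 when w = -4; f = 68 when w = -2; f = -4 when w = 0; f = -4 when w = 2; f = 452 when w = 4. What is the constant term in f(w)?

-4

Build the Lagrange basis polynomials:
L_0(w) = (w + 2)w(w - 2)(w - 4) / [384] = (1/384)w^4 - (1/96)w^3 - (1/96)w^2 + (1/24)w
L_1(w) = (w + 4)w(w - 2)(w - 4) / [-96] = -(1/96)w^4 + (1/48)w^3 + (1/6)w^2 - (1/3)w
L_2(w) = (w + 4)(w + 2)(w - 2)(w - 4) / [64] = (1/64)w^4 - (5/16)w^2 + 1
L_3(w) = (w + 4)(w + 2)w(w - 4) / [-96] = -(1/96)w^4 - (1/48)w^3 + (1/6)w^2 + (1/3)w
L_4(w) = (w + 4)(w + 2)w(w - 2) / [384] = (1/384)w^4 + (1/96)w^3 - (1/96)w^2 - (1/24)w
f(w) = 980·L_0 + 68·L_1 + (-4)·L_2 + (-4)·L_3 + 452·L_4
Only the constant term is needed; take it from each L_i and combine:
980·(0) + 68·(0) + (-4)·(1) + (-4)·(0) + 452·(0) = -4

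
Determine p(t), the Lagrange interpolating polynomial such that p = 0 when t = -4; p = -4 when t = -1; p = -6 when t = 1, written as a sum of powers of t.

Build the Lagrange basis polynomials:
L_0(t) = (t + 1)(t - 1) / [15] = (1/15)t^2 - 1/15
L_1(t) = (t + 4)(t - 1) / [-6] = -(1/6)t^2 - (1/2)t + 2/3
L_2(t) = (t + 4)(t + 1) / [10] = (1/10)t^2 + (1/2)t + 2/5
p(t) = 0·L_0 + (-4)·L_1 + (-6)·L_2
  0·L_0(t) = 0
  (-4)·L_1(t) = (2/3)t^2 + 2t - 8/3
  (-6)·L_2(t) = -(3/5)t^2 - 3t - 12/5
Adding term by term: (1/15)t^2 - t - 76/15

p(t) = (1/15)t^2 - t - 76/15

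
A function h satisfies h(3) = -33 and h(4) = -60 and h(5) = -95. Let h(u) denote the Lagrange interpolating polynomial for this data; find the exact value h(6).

Evaluate each Lagrange basis at u = 6:
L_0(6) = (2)·(1)/[(-1)·(-2)] = 1
L_1(6) = (3)·(1)/[(1)·(-1)] = -3
L_2(6) = (3)·(2)/[(2)·(1)] = 3
Sum: (-33)·(1) + (-60)·(-3) + (-95)·(3) = -138

-138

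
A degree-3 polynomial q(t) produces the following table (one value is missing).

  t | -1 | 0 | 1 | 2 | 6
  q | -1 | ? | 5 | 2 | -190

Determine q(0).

The 4 known values determine q uniquely (degree ≤ 3).
Evaluate each Lagrange basis at t = 0:
L_0(0) = (-1)·(-2)·(-6)/[(-2)·(-3)·(-7)] = 2/7
L_1(0) = (1)·(-2)·(-6)/[(2)·(-1)·(-5)] = 6/5
L_2(0) = (1)·(-1)·(-6)/[(3)·(1)·(-4)] = -1/2
L_3(0) = (1)·(-1)·(-2)/[(7)·(5)·(4)] = 1/70
Sum: (-1)·(2/7) + 5·(6/5) + 2·(-1/2) + (-190)·(1/70) = 2

2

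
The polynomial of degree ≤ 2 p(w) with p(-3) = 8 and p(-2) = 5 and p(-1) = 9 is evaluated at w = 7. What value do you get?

Using Newton's divided-difference form:
p[-3,-2] = (5 - 8) / (-2 - (-3)) = -3
p[-2,-1] = (9 - 5) / (-1 - (-2)) = 4
p[-3,-2,-1] = (4 - (-3)) / (-1 - (-3)) = 7/2
p(7) = 8 + (-3)·(10) + (7/2)·(10)·(9) = 293

293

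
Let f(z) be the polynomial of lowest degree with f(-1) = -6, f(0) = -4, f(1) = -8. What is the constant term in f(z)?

L_0(z) = z(z - 1) / [2] = (1/2)z^2 - (1/2)z
L_1(z) = (z + 1)(z - 1) / [-1] = -z^2 + 1
L_2(z) = (z + 1)z / [2] = (1/2)z^2 + (1/2)z
f(z) = (-6)·L_0 + (-4)·L_1 + (-8)·L_2
Only the constant term is needed; take it from each L_i and combine:
(-6)·(0) + (-4)·(1) + (-8)·(0) = -4

-4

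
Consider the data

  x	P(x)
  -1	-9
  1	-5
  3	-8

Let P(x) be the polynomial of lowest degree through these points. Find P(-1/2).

-235/32

L_0(-1/2) = (-3/2)·(-7/2)/[(-2)·(-4)] = 21/32
L_1(-1/2) = (1/2)·(-7/2)/[(2)·(-2)] = 7/16
L_2(-1/2) = (1/2)·(-3/2)/[(4)·(2)] = -3/32
Sum: (-9)·(21/32) + (-5)·(7/16) + (-8)·(-3/32) = -235/32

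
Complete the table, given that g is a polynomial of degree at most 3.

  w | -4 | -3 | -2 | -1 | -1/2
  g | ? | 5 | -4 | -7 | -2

The 4 known values determine g uniquely (degree ≤ 3).
L_0(-4) = (-2)·(-3)·(-7/2)/[(-1)·(-2)·(-5/2)] = 21/5
L_1(-4) = (-1)·(-3)·(-7/2)/[(1)·(-1)·(-3/2)] = -7
L_2(-4) = (-1)·(-2)·(-7/2)/[(2)·(1)·(-1/2)] = 7
L_3(-4) = (-1)·(-2)·(-3)/[(5/2)·(3/2)·(1/2)] = -16/5
Sum: 5·(21/5) + (-4)·(-7) + (-7)·(7) + (-2)·(-16/5) = 32/5

32/5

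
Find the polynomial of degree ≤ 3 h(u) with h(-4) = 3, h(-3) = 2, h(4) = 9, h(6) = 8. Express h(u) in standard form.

h(u) = -(1/24)u^3 + (1/8)u^2 + (17/12)u + 4

Build the Lagrange basis polynomials:
L_0(u) = (u + 3)(u - 4)(u - 6) / [-80] = -(1/80)u^3 + (7/80)u^2 + (3/40)u - 9/10
L_1(u) = (u + 4)(u - 4)(u - 6) / [63] = (1/63)u^3 - (2/21)u^2 - (16/63)u + 32/21
L_2(u) = (u + 4)(u + 3)(u - 6) / [-112] = -(1/112)u^3 - (1/112)u^2 + (15/56)u + 9/14
L_3(u) = (u + 4)(u + 3)(u - 4) / [180] = (1/180)u^3 + (1/60)u^2 - (4/45)u - 4/15
h(u) = 3·L_0 + 2·L_1 + 9·L_2 + 8·L_3
  3·L_0(u) = -(3/80)u^3 + (21/80)u^2 + (9/40)u - 27/10
  2·L_1(u) = (2/63)u^3 - (4/21)u^2 - (32/63)u + 64/21
  9·L_2(u) = -(9/112)u^3 - (9/112)u^2 + (135/56)u + 81/14
  8·L_3(u) = (2/45)u^3 + (2/15)u^2 - (32/45)u - 32/15
Adding term by term: -(1/24)u^3 + (1/8)u^2 + (17/12)u + 4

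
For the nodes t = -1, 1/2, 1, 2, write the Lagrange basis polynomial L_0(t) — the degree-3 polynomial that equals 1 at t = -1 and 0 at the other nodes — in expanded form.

L_0(t) = -(1/9)t^3 + (7/18)t^2 - (7/18)t + 1/9

L_0(t) = (t - 1/2)(t - 1)(t - 2) / [(-3/2)·(-2)·(-3)]
       = (t^3 - (7/2)t^2 + (7/2)t - 1) / (-9)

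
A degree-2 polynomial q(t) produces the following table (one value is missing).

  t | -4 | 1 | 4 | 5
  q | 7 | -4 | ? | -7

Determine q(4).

The 3 known values determine q uniquely (degree ≤ 2).
L_0(4) = (3)·(-1)/[(-5)·(-9)] = -1/15
L_1(4) = (8)·(-1)/[(5)·(-4)] = 2/5
L_2(4) = (8)·(3)/[(9)·(4)] = 2/3
Sum: 7·(-1/15) + (-4)·(2/5) + (-7)·(2/3) = -101/15

-101/15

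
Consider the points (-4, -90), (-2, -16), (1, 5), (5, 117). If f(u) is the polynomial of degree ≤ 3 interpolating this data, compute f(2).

12

L_0(2) = (4)·(1)·(-3)/[(-2)·(-5)·(-9)] = 2/15
L_1(2) = (6)·(1)·(-3)/[(2)·(-3)·(-7)] = -3/7
L_2(2) = (6)·(4)·(-3)/[(5)·(3)·(-4)] = 6/5
L_3(2) = (6)·(4)·(1)/[(9)·(7)·(4)] = 2/21
Sum: (-90)·(2/15) + (-16)·(-3/7) + 5·(6/5) + 117·(2/21) = 12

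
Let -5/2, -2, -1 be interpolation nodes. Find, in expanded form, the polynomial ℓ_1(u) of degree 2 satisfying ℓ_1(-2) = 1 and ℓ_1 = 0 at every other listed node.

ℓ_1(u) = -2u^2 - 7u - 5

ℓ_1(u) = (u + 5/2)(u + 1) / [(1/2)·(-1)]
       = (u^2 + (7/2)u + 5/2) / (-1/2)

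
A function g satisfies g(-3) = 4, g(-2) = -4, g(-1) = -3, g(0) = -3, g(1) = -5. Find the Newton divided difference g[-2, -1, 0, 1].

g[-2,-1] = (-3 - (-4)) / (-1 - (-2)) = 1
g[-1,0] = (-3 - (-3)) / (0 - (-1)) = 0
g[0,1] = (-5 - (-3)) / (1 - 0) = -2
g[-2,-1,0] = (0 - 1) / (0 - (-2)) = -1/2
g[-1,0,1] = (-2 - 0) / (1 - (-1)) = -1
g[-2,-1,0,1] = (-1 - (-1/2)) / (1 - (-2)) = -1/6

-1/6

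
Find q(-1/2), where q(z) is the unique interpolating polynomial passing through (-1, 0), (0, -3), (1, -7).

-11/8

Using Newton's divided-difference form:
q[-1,0] = (-3 - 0) / (0 - (-1)) = -3
q[0,1] = (-7 - (-3)) / (1 - 0) = -4
q[-1,0,1] = (-4 - (-3)) / (1 - (-1)) = -1/2
q(-1/2) = 0 + (-3)·(1/2) + (-1/2)·(1/2)·(-1/2) = -11/8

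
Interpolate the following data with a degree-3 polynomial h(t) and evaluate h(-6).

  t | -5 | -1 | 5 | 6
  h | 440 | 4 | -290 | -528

Evaluate each Lagrange basis at t = -6:
L_0(-6) = (-5)·(-11)·(-12)/[(-4)·(-10)·(-11)] = 3/2
L_1(-6) = (-1)·(-11)·(-12)/[(4)·(-6)·(-7)] = -11/14
L_2(-6) = (-1)·(-5)·(-12)/[(10)·(6)·(-1)] = 1
L_3(-6) = (-1)·(-5)·(-11)/[(11)·(7)·(1)] = -5/7
Sum: 440·(3/2) + 4·(-11/14) + (-290)·(1) + (-528)·(-5/7) = 744

744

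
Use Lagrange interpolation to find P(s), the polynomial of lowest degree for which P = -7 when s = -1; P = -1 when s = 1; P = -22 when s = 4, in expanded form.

L_0(s) = (s - 1)(s - 4) / [10] = (1/10)s^2 - (1/2)s + 2/5
L_1(s) = (s + 1)(s - 4) / [-6] = -(1/6)s^2 + (1/2)s + 2/3
L_2(s) = (s + 1)(s - 1) / [15] = (1/15)s^2 - 1/15
P(s) = (-7)·L_0 + (-1)·L_1 + (-22)·L_2
  (-7)·L_0(s) = -(7/10)s^2 + (7/2)s - 14/5
  (-1)·L_1(s) = (1/6)s^2 - (1/2)s - 2/3
  (-22)·L_2(s) = -(22/15)s^2 + 22/15
Adding term by term: -2s^2 + 3s - 2

P(s) = -2s^2 + 3s - 2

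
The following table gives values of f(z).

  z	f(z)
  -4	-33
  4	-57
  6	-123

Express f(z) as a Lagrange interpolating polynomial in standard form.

Build the Lagrange basis polynomials:
L_0(z) = (z - 4)(z - 6) / [80] = (1/80)z^2 - (1/8)z + 3/10
L_1(z) = (z + 4)(z - 6) / [-16] = -(1/16)z^2 + (1/8)z + 3/2
L_2(z) = (z + 4)(z - 4) / [20] = (1/20)z^2 - 4/5
f(z) = (-33)·L_0 + (-57)·L_1 + (-123)·L_2
  (-33)·L_0(z) = -(33/80)z^2 + (33/8)z - 99/10
  (-57)·L_1(z) = (57/16)z^2 - (57/8)z - 171/2
  (-123)·L_2(z) = -(123/20)z^2 + 492/5
Adding term by term: -3z^2 - 3z + 3

f(z) = -3z^2 - 3z + 3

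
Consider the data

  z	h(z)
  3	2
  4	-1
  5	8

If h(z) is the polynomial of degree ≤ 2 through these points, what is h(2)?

17

Using Newton's divided-difference form:
h[3,4] = (-1 - 2) / (4 - 3) = -3
h[4,5] = (8 - (-1)) / (5 - 4) = 9
h[3,4,5] = (9 - (-3)) / (5 - 3) = 6
h(2) = 2 + (-3)·(-1) + 6·(-1)·(-2) = 17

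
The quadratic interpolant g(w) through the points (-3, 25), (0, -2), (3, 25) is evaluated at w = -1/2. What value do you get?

Using Newton's divided-difference form:
g[-3,0] = (-2 - 25) / (0 - (-3)) = -9
g[0,3] = (25 - (-2)) / (3 - 0) = 9
g[-3,0,3] = (9 - (-9)) / (3 - (-3)) = 3
g(-1/2) = 25 + (-9)·(5/2) + 3·(5/2)·(-1/2) = -5/4

-5/4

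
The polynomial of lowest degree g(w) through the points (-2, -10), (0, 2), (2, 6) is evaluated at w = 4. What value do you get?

L_0(4) = (4)·(2)/[(-2)·(-4)] = 1
L_1(4) = (6)·(2)/[(2)·(-2)] = -3
L_2(4) = (6)·(4)/[(4)·(2)] = 3
Sum: (-10)·(1) + 2·(-3) + 6·(3) = 2

2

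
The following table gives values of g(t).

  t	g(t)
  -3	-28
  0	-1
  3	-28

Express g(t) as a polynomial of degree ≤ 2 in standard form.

g(t) = -3t^2 - 1

Build the Lagrange basis polynomials:
L_0(t) = t(t - 3) / [18] = (1/18)t^2 - (1/6)t
L_1(t) = (t + 3)(t - 3) / [-9] = -(1/9)t^2 + 1
L_2(t) = (t + 3)t / [18] = (1/18)t^2 + (1/6)t
g(t) = (-28)·L_0 + (-1)·L_1 + (-28)·L_2
  (-28)·L_0(t) = -(14/9)t^2 + (14/3)t
  (-1)·L_1(t) = (1/9)t^2 - 1
  (-28)·L_2(t) = -(14/9)t^2 - (14/3)t
Adding term by term: -3t^2 - 1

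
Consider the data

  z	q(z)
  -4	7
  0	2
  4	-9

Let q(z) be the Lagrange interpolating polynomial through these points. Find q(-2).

Evaluate each Lagrange basis at z = -2:
L_0(-2) = (-2)·(-6)/[(-4)·(-8)] = 3/8
L_1(-2) = (2)·(-6)/[(4)·(-4)] = 3/4
L_2(-2) = (2)·(-2)/[(8)·(4)] = -1/8
Sum: 7·(3/8) + 2·(3/4) + (-9)·(-1/8) = 21/4

21/4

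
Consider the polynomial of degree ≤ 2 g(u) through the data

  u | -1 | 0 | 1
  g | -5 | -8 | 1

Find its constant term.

-8

Build the Lagrange basis polynomials:
L_0(u) = u(u - 1) / [2] = (1/2)u^2 - (1/2)u
L_1(u) = (u + 1)(u - 1) / [-1] = -u^2 + 1
L_2(u) = (u + 1)u / [2] = (1/2)u^2 + (1/2)u
g(u) = (-5)·L_0 + (-8)·L_1 + 1·L_2
Only the constant term is needed; take it from each L_i and combine:
(-5)·(0) + (-8)·(1) + 1·(0) = -8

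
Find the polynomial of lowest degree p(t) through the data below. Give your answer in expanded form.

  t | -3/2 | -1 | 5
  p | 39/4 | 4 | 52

p(t) = 3t^2 - 4t - 3

Newton's divided differences:
p[-3/2,-1] = (4 - 39/4) / (-1 - (-3/2)) = -23/2
p[-1,5] = (52 - 4) / (5 - (-1)) = 8
p[-3/2,-1,5] = (8 - (-23/2)) / (5 - (-3/2)) = 3
p(t) = 39/4 + (-23/2)·(t + 3/2) + 3·(t + 3/2)(t + 1)
Expanding: p(t) = 3t^2 - 4t - 3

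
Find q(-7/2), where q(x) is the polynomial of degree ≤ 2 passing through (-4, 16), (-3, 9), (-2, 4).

Evaluate each Lagrange basis at x = -7/2:
L_0(-7/2) = (-1/2)·(-3/2)/[(-1)·(-2)] = 3/8
L_1(-7/2) = (1/2)·(-3/2)/[(1)·(-1)] = 3/4
L_2(-7/2) = (1/2)·(-1/2)/[(2)·(1)] = -1/8
Sum: 16·(3/8) + 9·(3/4) + 4·(-1/8) = 49/4

49/4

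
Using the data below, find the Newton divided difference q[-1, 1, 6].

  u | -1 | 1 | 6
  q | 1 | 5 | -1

-16/35

q[-1,1] = (5 - 1) / (1 - (-1)) = 2
q[1,6] = (-1 - 5) / (6 - 1) = -6/5
q[-1,1,6] = (-6/5 - 2) / (6 - (-1)) = -16/35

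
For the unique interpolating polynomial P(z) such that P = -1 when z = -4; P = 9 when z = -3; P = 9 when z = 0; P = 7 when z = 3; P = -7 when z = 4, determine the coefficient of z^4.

The leading coefficient equals the top divided difference P[-4,-3,0,3,4].
P[-4,-3] = (9 - (-1)) / (-3 - (-4)) = 10
P[-3,0] = (9 - 9) / (0 - (-3)) = 0
P[0,3] = (7 - 9) / (3 - 0) = -2/3
P[3,4] = (-7 - 7) / (4 - 3) = -14
P[-4,-3,0] = (0 - 10) / (0 - (-4)) = -5/2
P[-3,0,3] = (-2/3 - 0) / (3 - (-3)) = -1/9
P[0,3,4] = (-14 - (-2/3)) / (4 - 0) = -10/3
P[-4,-3,0,3] = (-1/9 - (-5/2)) / (3 - (-4)) = 43/126
P[-3,0,3,4] = (-10/3 - (-1/9)) / (4 - (-3)) = -29/63
P[-4,-3,0,3,4] = (-29/63 - 43/126) / (4 - (-4)) = -101/1008

-101/1008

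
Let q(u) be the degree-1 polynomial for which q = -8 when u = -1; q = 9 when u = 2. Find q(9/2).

139/6

L_0(9/2) = (5/2)/[(-3)] = -5/6
L_1(9/2) = (11/2)/[(3)] = 11/6
Sum: (-8)·(-5/6) + 9·(11/6) = 139/6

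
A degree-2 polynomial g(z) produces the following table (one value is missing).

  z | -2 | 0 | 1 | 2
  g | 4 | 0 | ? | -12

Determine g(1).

The 3 known values determine g uniquely (degree ≤ 2).
Evaluate each Lagrange basis at z = 1:
L_0(1) = (1)·(-1)/[(-2)·(-4)] = -1/8
L_1(1) = (3)·(-1)/[(2)·(-2)] = 3/4
L_2(1) = (3)·(1)/[(4)·(2)] = 3/8
Sum: 4·(-1/8) + 0 + (-12)·(3/8) = -5

-5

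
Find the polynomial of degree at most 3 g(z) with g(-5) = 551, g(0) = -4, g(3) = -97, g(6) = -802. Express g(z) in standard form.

L_0(z) = z(z - 3)(z - 6) / [-440] = -(1/440)z^3 + (9/440)z^2 - (9/220)z
L_1(z) = (z + 5)(z - 3)(z - 6) / [90] = (1/90)z^3 - (2/45)z^2 - (3/10)z + 1
L_2(z) = (z + 5)z(z - 6) / [-72] = -(1/72)z^3 + (1/72)z^2 + (5/12)z
L_3(z) = (z + 5)z(z - 3) / [198] = (1/198)z^3 + (1/99)z^2 - (5/66)z
g(z) = 551·L_0 + (-4)·L_1 + (-97)·L_2 + (-802)·L_3
  551·L_0(z) = -(551/440)z^3 + (4959/440)z^2 - (4959/220)z
  (-4)·L_1(z) = -(2/45)z^3 + (8/45)z^2 + (6/5)z - 4
  (-97)·L_2(z) = (97/72)z^3 - (97/72)z^2 - (485/12)z
  (-802)·L_3(z) = -(401/99)z^3 - (802/99)z^2 + (2005/33)z
Adding term by term: -4z^3 + 2z^2 - z - 4

g(z) = -4z^3 + 2z^2 - z - 4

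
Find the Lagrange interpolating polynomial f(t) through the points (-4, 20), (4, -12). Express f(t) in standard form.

f(t) = -4t + 4

Build the Lagrange basis polynomials:
L_0(t) = (t - 4) / [-8] = -(1/8)t + 1/2
L_1(t) = (t + 4) / [8] = (1/8)t + 1/2
f(t) = 20·L_0 + (-12)·L_1
  20·L_0(t) = -(5/2)t + 10
  (-12)·L_1(t) = -(3/2)t - 6
Adding term by term: -4t + 4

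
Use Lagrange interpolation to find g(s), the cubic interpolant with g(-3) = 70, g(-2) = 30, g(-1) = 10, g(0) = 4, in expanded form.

g(s) = -s^3 + 4s^2 - s + 4

Build the Lagrange basis polynomials:
L_0(s) = (s + 2)(s + 1)s / [-6] = -(1/6)s^3 - (1/2)s^2 - (1/3)s
L_1(s) = (s + 3)(s + 1)s / [2] = (1/2)s^3 + 2s^2 + (3/2)s
L_2(s) = (s + 3)(s + 2)s / [-2] = -(1/2)s^3 - (5/2)s^2 - 3s
L_3(s) = (s + 3)(s + 2)(s + 1) / [6] = (1/6)s^3 + s^2 + (11/6)s + 1
g(s) = 70·L_0 + 30·L_1 + 10·L_2 + 4·L_3
  70·L_0(s) = -(35/3)s^3 - 35s^2 - (70/3)s
  30·L_1(s) = 15s^3 + 60s^2 + 45s
  10·L_2(s) = -5s^3 - 25s^2 - 30s
  4·L_3(s) = (2/3)s^3 + 4s^2 + (22/3)s + 4
Adding term by term: -s^3 + 4s^2 - s + 4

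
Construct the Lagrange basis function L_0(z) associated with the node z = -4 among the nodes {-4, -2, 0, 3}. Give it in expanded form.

L_0(z) = (z + 2)z(z - 3) / [(-2)·(-4)·(-7)]
       = (z^3 - z^2 - 6z) / (-56)

L_0(z) = -(1/56)z^3 + (1/56)z^2 + (3/28)z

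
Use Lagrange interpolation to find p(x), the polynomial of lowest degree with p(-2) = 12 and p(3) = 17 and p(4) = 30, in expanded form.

p(x) = 2x^2 - x + 2

L_0(x) = (x - 3)(x - 4) / [30] = (1/30)x^2 - (7/30)x + 2/5
L_1(x) = (x + 2)(x - 4) / [-5] = -(1/5)x^2 + (2/5)x + 8/5
L_2(x) = (x + 2)(x - 3) / [6] = (1/6)x^2 - (1/6)x - 1
p(x) = 12·L_0 + 17·L_1 + 30·L_2
  12·L_0(x) = (2/5)x^2 - (14/5)x + 24/5
  17·L_1(x) = -(17/5)x^2 + (34/5)x + 136/5
  30·L_2(x) = 5x^2 - 5x - 30
Adding term by term: 2x^2 - x + 2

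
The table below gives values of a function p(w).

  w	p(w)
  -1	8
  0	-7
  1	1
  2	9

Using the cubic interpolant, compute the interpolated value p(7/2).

Evaluate each Lagrange basis at w = 7/2:
L_0(7/2) = (7/2)·(5/2)·(3/2)/[(-1)·(-2)·(-3)] = -35/16
L_1(7/2) = (9/2)·(5/2)·(3/2)/[(1)·(-1)·(-2)] = 135/16
L_2(7/2) = (9/2)·(7/2)·(3/2)/[(2)·(1)·(-1)] = -189/16
L_3(7/2) = (9/2)·(7/2)·(5/2)/[(3)·(2)·(1)] = 105/16
Sum: 8·(-35/16) + (-7)·(135/16) + 1·(-189/16) + 9·(105/16) = -469/16

-469/16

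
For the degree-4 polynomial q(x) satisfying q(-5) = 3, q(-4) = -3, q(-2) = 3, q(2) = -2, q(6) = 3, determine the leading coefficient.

193/3360

The leading coefficient equals the top divided difference q[-5,-4,-2,2,6].
q[-5,-4] = (-3 - 3) / (-4 - (-5)) = -6
q[-4,-2] = (3 - (-3)) / (-2 - (-4)) = 3
q[-2,2] = (-2 - 3) / (2 - (-2)) = -5/4
q[2,6] = (3 - (-2)) / (6 - 2) = 5/4
q[-5,-4,-2] = (3 - (-6)) / (-2 - (-5)) = 3
q[-4,-2,2] = (-5/4 - 3) / (2 - (-4)) = -17/24
q[-2,2,6] = (5/4 - (-5/4)) / (6 - (-2)) = 5/16
q[-5,-4,-2,2] = (-17/24 - 3) / (2 - (-5)) = -89/168
q[-4,-2,2,6] = (5/16 - (-17/24)) / (6 - (-4)) = 49/480
q[-5,-4,-2,2,6] = (49/480 - (-89/168)) / (6 - (-5)) = 193/3360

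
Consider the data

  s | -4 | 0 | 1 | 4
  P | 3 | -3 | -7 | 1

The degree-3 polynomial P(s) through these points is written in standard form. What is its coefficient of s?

-55/12

L_0(s) = s(s - 1)(s - 4) / [-160] = -(1/160)s^3 + (1/32)s^2 - (1/40)s
L_1(s) = (s + 4)(s - 1)(s - 4) / [16] = (1/16)s^3 - (1/16)s^2 - s + 1
L_2(s) = (s + 4)s(s - 4) / [-15] = -(1/15)s^3 + (16/15)s
L_3(s) = (s + 4)s(s - 1) / [96] = (1/96)s^3 + (1/32)s^2 - (1/24)s
P(s) = 3·L_0 + (-3)·L_1 + (-7)·L_2 + 1·L_3
Only the coefficient of s is needed; take it from each L_i and combine:
3·(-1/40) + (-3)·(-1) + (-7)·(16/15) + 1·(-1/24) = -55/12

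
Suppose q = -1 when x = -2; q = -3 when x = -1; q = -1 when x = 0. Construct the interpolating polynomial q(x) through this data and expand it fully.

Newton's divided differences:
q[-2,-1] = (-3 - (-1)) / (-1 - (-2)) = -2
q[-1,0] = (-1 - (-3)) / (0 - (-1)) = 2
q[-2,-1,0] = (2 - (-2)) / (0 - (-2)) = 2
q(x) = -1 + (-2)·(x + 2) + 2·(x + 2)(x + 1)
Expanding: q(x) = 2x^2 + 4x - 1

q(x) = 2x^2 + 4x - 1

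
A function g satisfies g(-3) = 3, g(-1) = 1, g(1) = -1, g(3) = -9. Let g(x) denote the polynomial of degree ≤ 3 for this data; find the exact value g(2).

-31/8

Evaluate each Lagrange basis at x = 2:
L_0(2) = (3)·(1)·(-1)/[(-2)·(-4)·(-6)] = 1/16
L_1(2) = (5)·(1)·(-1)/[(2)·(-2)·(-4)] = -5/16
L_2(2) = (5)·(3)·(-1)/[(4)·(2)·(-2)] = 15/16
L_3(2) = (5)·(3)·(1)/[(6)·(4)·(2)] = 5/16
Sum: 3·(1/16) + 1·(-5/16) + (-1)·(15/16) + (-9)·(5/16) = -31/8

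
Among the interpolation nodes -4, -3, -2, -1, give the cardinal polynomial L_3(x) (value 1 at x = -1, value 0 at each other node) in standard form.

L_3(x) = (1/6)x^3 + (3/2)x^2 + (13/3)x + 4

L_3(x) = (x + 4)(x + 3)(x + 2) / [(3)·(2)·(1)]
       = (x^3 + 9x^2 + 26x + 24) / (6)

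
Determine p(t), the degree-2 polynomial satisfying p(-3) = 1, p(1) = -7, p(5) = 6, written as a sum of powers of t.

Newton's divided differences:
p[-3,1] = (-7 - 1) / (1 - (-3)) = -2
p[1,5] = (6 - (-7)) / (5 - 1) = 13/4
p[-3,1,5] = (13/4 - (-2)) / (5 - (-3)) = 21/32
p(t) = 1 + (-2)·(t + 3) + (21/32)·(t + 3)(t - 1)
Expanding: p(t) = (21/32)t^2 - (11/16)t - 223/32

p(t) = (21/32)t^2 - (11/16)t - 223/32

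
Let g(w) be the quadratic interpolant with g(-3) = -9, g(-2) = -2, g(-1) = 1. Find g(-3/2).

0

Evaluate each Lagrange basis at w = -3/2:
L_0(-3/2) = (1/2)·(-1/2)/[(-1)·(-2)] = -1/8
L_1(-3/2) = (3/2)·(-1/2)/[(1)·(-1)] = 3/4
L_2(-3/2) = (3/2)·(1/2)/[(2)·(1)] = 3/8
Sum: (-9)·(-1/8) + (-2)·(3/4) + 1·(3/8) = 0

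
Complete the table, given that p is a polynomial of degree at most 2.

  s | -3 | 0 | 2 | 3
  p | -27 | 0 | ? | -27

The 3 known values determine p uniquely (degree ≤ 2).
L_0(2) = (2)·(-1)/[(-3)·(-6)] = -1/9
L_1(2) = (5)·(-1)/[(3)·(-3)] = 5/9
L_2(2) = (5)·(2)/[(6)·(3)] = 5/9
Sum: (-27)·(-1/9) + 0 + (-27)·(5/9) = -12

-12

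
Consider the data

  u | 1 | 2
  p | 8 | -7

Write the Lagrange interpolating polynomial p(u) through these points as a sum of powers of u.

L_0(u) = (u - 2) / [-1] = -u + 2
L_1(u) = (u - 1) / [1] = u - 1
p(u) = 8·L_0 + (-7)·L_1
  8·L_0(u) = -8u + 16
  (-7)·L_1(u) = -7u + 7
Adding term by term: -15u + 23

p(u) = -15u + 23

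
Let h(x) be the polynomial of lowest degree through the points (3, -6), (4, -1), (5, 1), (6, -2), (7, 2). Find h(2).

2

L_0(2) = (-2)·(-3)·(-4)·(-5)/[(-1)·(-2)·(-3)·(-4)] = 5
L_1(2) = (-1)·(-3)·(-4)·(-5)/[(1)·(-1)·(-2)·(-3)] = -10
L_2(2) = (-1)·(-2)·(-4)·(-5)/[(2)·(1)·(-1)·(-2)] = 10
L_3(2) = (-1)·(-2)·(-3)·(-5)/[(3)·(2)·(1)·(-1)] = -5
L_4(2) = (-1)·(-2)·(-3)·(-4)/[(4)·(3)·(2)·(1)] = 1
Sum: (-6)·(5) + (-1)·(-10) + 1·(10) + (-2)·(-5) + 2·(1) = 2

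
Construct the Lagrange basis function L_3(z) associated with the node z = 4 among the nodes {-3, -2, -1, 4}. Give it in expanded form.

L_3(z) = (1/210)z^3 + (1/35)z^2 + (11/210)z + 1/35

L_3(z) = (z + 3)(z + 2)(z + 1) / [(7)·(6)·(5)]
       = (z^3 + 6z^2 + 11z + 6) / (210)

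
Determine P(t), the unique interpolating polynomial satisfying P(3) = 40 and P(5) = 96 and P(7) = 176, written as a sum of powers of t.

P(t) = 3t^2 + 4t + 1

Build the Lagrange basis polynomials:
L_0(t) = (t - 5)(t - 7) / [8] = (1/8)t^2 - (3/2)t + 35/8
L_1(t) = (t - 3)(t - 7) / [-4] = -(1/4)t^2 + (5/2)t - 21/4
L_2(t) = (t - 3)(t - 5) / [8] = (1/8)t^2 - t + 15/8
P(t) = 40·L_0 + 96·L_1 + 176·L_2
  40·L_0(t) = 5t^2 - 60t + 175
  96·L_1(t) = -24t^2 + 240t - 504
  176·L_2(t) = 22t^2 - 176t + 330
Adding term by term: 3t^2 + 4t + 1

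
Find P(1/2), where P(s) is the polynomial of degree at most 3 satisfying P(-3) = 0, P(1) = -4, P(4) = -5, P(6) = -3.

L_0(1/2) = (-1/2)·(-7/2)·(-11/2)/[(-4)·(-7)·(-9)] = 11/288
L_1(1/2) = (7/2)·(-7/2)·(-11/2)/[(4)·(-3)·(-5)] = 539/480
L_2(1/2) = (7/2)·(-1/2)·(-11/2)/[(7)·(3)·(-2)] = -11/48
L_3(1/2) = (7/2)·(-1/2)·(-7/2)/[(9)·(5)·(2)] = 49/720
Sum: 0 + (-4)·(539/480) + (-5)·(-11/48) + (-3)·(49/720) = -71/20

-71/20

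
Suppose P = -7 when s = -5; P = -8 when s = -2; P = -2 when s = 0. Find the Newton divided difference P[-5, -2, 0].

2/3

P[-5,-2] = (-8 - (-7)) / (-2 - (-5)) = -1/3
P[-2,0] = (-2 - (-8)) / (0 - (-2)) = 3
P[-5,-2,0] = (3 - (-1/3)) / (0 - (-5)) = 2/3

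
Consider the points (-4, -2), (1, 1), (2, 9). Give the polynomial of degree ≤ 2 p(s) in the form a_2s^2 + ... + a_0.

p(s) = (37/30)s^2 + (43/10)s - 68/15

Build the Lagrange basis polynomials:
L_0(s) = (s - 1)(s - 2) / [30] = (1/30)s^2 - (1/10)s + 1/15
L_1(s) = (s + 4)(s - 2) / [-5] = -(1/5)s^2 - (2/5)s + 8/5
L_2(s) = (s + 4)(s - 1) / [6] = (1/6)s^2 + (1/2)s - 2/3
p(s) = (-2)·L_0 + 1·L_1 + 9·L_2
  (-2)·L_0(s) = -(1/15)s^2 + (1/5)s - 2/15
  1·L_1(s) = -(1/5)s^2 - (2/5)s + 8/5
  9·L_2(s) = (3/2)s^2 + (9/2)s - 6
Adding term by term: (37/30)s^2 + (43/10)s - 68/15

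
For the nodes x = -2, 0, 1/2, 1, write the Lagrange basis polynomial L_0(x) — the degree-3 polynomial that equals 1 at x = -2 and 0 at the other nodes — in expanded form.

L_0(x) = -(1/15)x^3 + (1/10)x^2 - (1/30)x

L_0(x) = x(x - 1/2)(x - 1) / [(-2)·(-5/2)·(-3)]
       = (x^3 - (3/2)x^2 + (1/2)x) / (-15)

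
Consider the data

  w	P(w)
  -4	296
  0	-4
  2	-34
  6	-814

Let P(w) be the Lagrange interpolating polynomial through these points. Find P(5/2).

L_0(5/2) = (5/2)·(1/2)·(-7/2)/[(-4)·(-6)·(-10)] = 7/384
L_1(5/2) = (13/2)·(1/2)·(-7/2)/[(4)·(-2)·(-6)] = -91/384
L_2(5/2) = (13/2)·(5/2)·(-7/2)/[(6)·(2)·(-4)] = 455/384
L_3(5/2) = (13/2)·(5/2)·(1/2)/[(10)·(6)·(4)] = 13/384
Sum: 296·(7/384) + (-4)·(-91/384) + (-34)·(455/384) + (-814)·(13/384) = -123/2

-123/2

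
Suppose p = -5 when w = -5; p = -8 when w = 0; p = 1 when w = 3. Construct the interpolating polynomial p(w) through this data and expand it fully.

Build the Lagrange basis polynomials:
L_0(w) = w(w - 3) / [40] = (1/40)w^2 - (3/40)w
L_1(w) = (w + 5)(w - 3) / [-15] = -(1/15)w^2 - (2/15)w + 1
L_2(w) = (w + 5)w / [24] = (1/24)w^2 + (5/24)w
p(w) = (-5)·L_0 + (-8)·L_1 + 1·L_2
  (-5)·L_0(w) = -(1/8)w^2 + (3/8)w
  (-8)·L_1(w) = (8/15)w^2 + (16/15)w - 8
  1·L_2(w) = (1/24)w^2 + (5/24)w
Adding term by term: (9/20)w^2 + (33/20)w - 8

p(w) = (9/20)w^2 + (33/20)w - 8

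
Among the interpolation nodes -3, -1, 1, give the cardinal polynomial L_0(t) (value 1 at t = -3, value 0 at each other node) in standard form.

L_0(t) = (t + 1)(t - 1) / [(-2)·(-4)]
       = (t^2 - 1) / (8)

L_0(t) = (1/8)t^2 - 1/8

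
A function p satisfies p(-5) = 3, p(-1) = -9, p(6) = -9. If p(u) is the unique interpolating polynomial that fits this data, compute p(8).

Using Newton's divided-difference form:
p[-5,-1] = (-9 - 3) / (-1 - (-5)) = -3
p[-1,6] = (-9 - (-9)) / (6 - (-1)) = 0
p[-5,-1,6] = (0 - (-3)) / (6 - (-5)) = 3/11
p(8) = 3 + (-3)·(13) + (3/11)·(13)·(9) = -45/11

-45/11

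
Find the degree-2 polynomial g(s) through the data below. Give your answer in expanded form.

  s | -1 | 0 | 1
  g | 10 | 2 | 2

g(s) = 4s^2 - 4s + 2

Newton's divided differences:
g[-1,0] = (2 - 10) / (0 - (-1)) = -8
g[0,1] = (2 - 2) / (1 - 0) = 0
g[-1,0,1] = (0 - (-8)) / (1 - (-1)) = 4
g(s) = 10 + (-8)·(s + 1) + 4·(s + 1)s
Expanding: g(s) = 4s^2 - 4s + 2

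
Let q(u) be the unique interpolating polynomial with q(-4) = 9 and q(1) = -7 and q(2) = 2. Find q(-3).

-7/3

L_0(-3) = (-4)·(-5)/[(-5)·(-6)] = 2/3
L_1(-3) = (1)·(-5)/[(5)·(-1)] = 1
L_2(-3) = (1)·(-4)/[(6)·(1)] = -2/3
Sum: 9·(2/3) + (-7)·(1) + 2·(-2/3) = -7/3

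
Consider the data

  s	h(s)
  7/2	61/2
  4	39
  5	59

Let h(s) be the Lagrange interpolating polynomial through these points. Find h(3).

Evaluate each Lagrange basis at s = 3:
L_0(3) = (-1)·(-2)/[(-1/2)·(-3/2)] = 8/3
L_1(3) = (-1/2)·(-2)/[(1/2)·(-1)] = -2
L_2(3) = (-1/2)·(-1)/[(3/2)·(1)] = 1/3
Sum: 61/2·(8/3) + 39·(-2) + 59·(1/3) = 23

23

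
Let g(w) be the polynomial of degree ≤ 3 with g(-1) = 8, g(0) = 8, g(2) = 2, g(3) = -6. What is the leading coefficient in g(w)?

The leading coefficient equals the top divided difference g[-1,0,2,3].
g[-1,0] = (8 - 8) / (0 - (-1)) = 0
g[0,2] = (2 - 8) / (2 - 0) = -3
g[2,3] = (-6 - 2) / (3 - 2) = -8
g[-1,0,2] = (-3 - 0) / (2 - (-1)) = -1
g[0,2,3] = (-8 - (-3)) / (3 - 0) = -5/3
g[-1,0,2,3] = (-5/3 - (-1)) / (3 - (-1)) = -1/6

-1/6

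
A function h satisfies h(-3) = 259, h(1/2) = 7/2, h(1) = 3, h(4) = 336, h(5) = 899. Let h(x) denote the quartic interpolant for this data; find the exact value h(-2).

L_0(-2) = (-5/2)·(-3)·(-6)·(-7)/[(-7/2)·(-4)·(-7)·(-8)] = 45/112
L_1(-2) = (1)·(-3)·(-6)·(-7)/[(7/2)·(-1/2)·(-7/2)·(-9/2)] = 32/7
L_2(-2) = (1)·(-5/2)·(-6)·(-7)/[(4)·(1/2)·(-3)·(-4)] = -35/8
L_3(-2) = (1)·(-5/2)·(-3)·(-7)/[(7)·(7/2)·(3)·(-1)] = 5/7
L_4(-2) = (1)·(-5/2)·(-3)·(-6)/[(8)·(9/2)·(4)·(1)] = -5/16
Sum: 259·(45/112) + 7/2·(32/7) + 3·(-35/8) + 336·(5/7) + 899·(-5/16) = 66

66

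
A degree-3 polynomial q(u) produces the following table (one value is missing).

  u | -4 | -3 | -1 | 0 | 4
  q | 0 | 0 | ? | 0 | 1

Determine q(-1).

-3/112

The 4 known values determine q uniquely (degree ≤ 3).
L_0(-1) = (2)·(-1)·(-5)/[(-1)·(-4)·(-8)] = -5/16
L_1(-1) = (3)·(-1)·(-5)/[(1)·(-3)·(-7)] = 5/7
L_2(-1) = (3)·(2)·(-5)/[(4)·(3)·(-4)] = 5/8
L_3(-1) = (3)·(2)·(-1)/[(8)·(7)·(4)] = -3/112
Sum: 0 + 0 + 0 + 1·(-3/112) = -3/112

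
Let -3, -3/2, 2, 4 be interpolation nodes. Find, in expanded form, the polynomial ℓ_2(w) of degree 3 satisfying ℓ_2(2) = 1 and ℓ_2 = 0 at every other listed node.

ℓ_2(w) = -(1/35)w^3 - (1/70)w^2 + (27/70)w + 18/35

ℓ_2(w) = (w + 3)(w + 3/2)(w - 4) / [(5)·(7/2)·(-2)]
       = (w^3 + (1/2)w^2 - (27/2)w - 18) / (-35)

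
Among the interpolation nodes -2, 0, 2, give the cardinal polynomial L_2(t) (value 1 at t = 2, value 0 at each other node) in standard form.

L_2(t) = (t + 2)t / [(4)·(2)]
       = (t^2 + 2t) / (8)

L_2(t) = (1/8)t^2 + (1/4)t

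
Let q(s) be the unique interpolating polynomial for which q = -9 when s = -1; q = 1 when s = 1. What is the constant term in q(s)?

-4

Build the Lagrange basis polynomials:
L_0(s) = (s - 1) / [-2] = -(1/2)s + 1/2
L_1(s) = (s + 1) / [2] = (1/2)s + 1/2
q(s) = (-9)·L_0 + 1·L_1
Only the constant term is needed; take it from each L_i and combine:
(-9)·(1/2) + 1·(1/2) = -4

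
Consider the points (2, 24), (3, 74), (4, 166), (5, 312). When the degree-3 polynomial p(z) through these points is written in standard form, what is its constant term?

Build the Lagrange basis polynomials:
L_0(z) = (z - 3)(z - 4)(z - 5) / [-6] = -(1/6)z^3 + 2z^2 - (47/6)z + 10
L_1(z) = (z - 2)(z - 4)(z - 5) / [2] = (1/2)z^3 - (11/2)z^2 + 19z - 20
L_2(z) = (z - 2)(z - 3)(z - 5) / [-2] = -(1/2)z^3 + 5z^2 - (31/2)z + 15
L_3(z) = (z - 2)(z - 3)(z - 4) / [6] = (1/6)z^3 - (3/2)z^2 + (13/3)z - 4
p(z) = 24·L_0 + 74·L_1 + 166·L_2 + 312·L_3
Only the constant term is needed; take it from each L_i and combine:
24·(10) + 74·(-20) + 166·(15) + 312·(-4) = 2

2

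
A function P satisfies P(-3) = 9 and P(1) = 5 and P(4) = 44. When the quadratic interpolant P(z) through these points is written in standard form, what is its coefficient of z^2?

The leading coefficient equals the top divided difference P[-3,1,4].
P[-3,1] = (5 - 9) / (1 - (-3)) = -1
P[1,4] = (44 - 5) / (4 - 1) = 13
P[-3,1,4] = (13 - (-1)) / (4 - (-3)) = 2

2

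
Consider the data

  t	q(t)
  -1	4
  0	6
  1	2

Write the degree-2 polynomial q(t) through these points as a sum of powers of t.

q(t) = -3t^2 - t + 6

Build the Lagrange basis polynomials:
L_0(t) = t(t - 1) / [2] = (1/2)t^2 - (1/2)t
L_1(t) = (t + 1)(t - 1) / [-1] = -t^2 + 1
L_2(t) = (t + 1)t / [2] = (1/2)t^2 + (1/2)t
q(t) = 4·L_0 + 6·L_1 + 2·L_2
  4·L_0(t) = 2t^2 - 2t
  6·L_1(t) = -6t^2 + 6
  2·L_2(t) = t^2 + t
Adding term by term: -3t^2 - t + 6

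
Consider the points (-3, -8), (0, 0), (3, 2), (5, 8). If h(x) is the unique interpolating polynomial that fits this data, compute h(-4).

Evaluate each Lagrange basis at x = -4:
L_0(-4) = (-4)·(-7)·(-9)/[(-3)·(-6)·(-8)] = 7/4
L_1(-4) = (-1)·(-7)·(-9)/[(3)·(-3)·(-5)] = -7/5
L_2(-4) = (-1)·(-4)·(-9)/[(6)·(3)·(-2)] = 1
L_3(-4) = (-1)·(-4)·(-7)/[(8)·(5)·(2)] = -7/20
Sum: (-8)·(7/4) + 0 + 2·(1) + 8·(-7/20) = -74/5

-74/5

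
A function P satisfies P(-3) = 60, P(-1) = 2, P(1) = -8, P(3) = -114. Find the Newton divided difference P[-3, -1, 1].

P[-3,-1] = (2 - 60) / (-1 - (-3)) = -29
P[-1,1] = (-8 - 2) / (1 - (-1)) = -5
P[-3,-1,1] = (-5 - (-29)) / (1 - (-3)) = 6

6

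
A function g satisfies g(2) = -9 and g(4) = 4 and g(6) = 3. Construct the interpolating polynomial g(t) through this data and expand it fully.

g(t) = -(7/4)t^2 + 17t - 36

Build the Lagrange basis polynomials:
L_0(t) = (t - 4)(t - 6) / [8] = (1/8)t^2 - (5/4)t + 3
L_1(t) = (t - 2)(t - 6) / [-4] = -(1/4)t^2 + 2t - 3
L_2(t) = (t - 2)(t - 4) / [8] = (1/8)t^2 - (3/4)t + 1
g(t) = (-9)·L_0 + 4·L_1 + 3·L_2
  (-9)·L_0(t) = -(9/8)t^2 + (45/4)t - 27
  4·L_1(t) = -t^2 + 8t - 12
  3·L_2(t) = (3/8)t^2 - (9/4)t + 3
Adding term by term: -(7/4)t^2 + 17t - 36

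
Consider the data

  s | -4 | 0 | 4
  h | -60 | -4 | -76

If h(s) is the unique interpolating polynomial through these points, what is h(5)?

-114

L_0(5) = (5)·(1)/[(-4)·(-8)] = 5/32
L_1(5) = (9)·(1)/[(4)·(-4)] = -9/16
L_2(5) = (9)·(5)/[(8)·(4)] = 45/32
Sum: (-60)·(5/32) + (-4)·(-9/16) + (-76)·(45/32) = -114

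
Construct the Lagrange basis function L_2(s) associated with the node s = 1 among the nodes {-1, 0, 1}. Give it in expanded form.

L_2(s) = (s + 1)s / [(2)·(1)]
       = (s^2 + s) / (2)

L_2(s) = (1/2)s^2 + (1/2)s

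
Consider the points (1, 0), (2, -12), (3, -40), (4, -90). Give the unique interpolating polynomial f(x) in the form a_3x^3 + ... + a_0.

f(x) = -x^3 - 2x^2 + x + 2

Newton's divided differences:
f[1,2] = (-12 - 0) / (2 - 1) = -12
f[2,3] = (-40 - (-12)) / (3 - 2) = -28
f[3,4] = (-90 - (-40)) / (4 - 3) = -50
f[1,2,3] = (-28 - (-12)) / (3 - 1) = -8
f[2,3,4] = (-50 - (-28)) / (4 - 2) = -11
f[1,2,3,4] = (-11 - (-8)) / (4 - 1) = -1
f(x) = (-12)·(x - 1) + (-8)·(x - 1)(x - 2) + (-1)·(x - 1)(x - 2)(x - 3)
Expanding: f(x) = -x^3 - 2x^2 + x + 2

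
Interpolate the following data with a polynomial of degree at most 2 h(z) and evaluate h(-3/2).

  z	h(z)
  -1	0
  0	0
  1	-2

-3/4

L_0(-3/2) = (-3/2)·(-5/2)/[(-1)·(-2)] = 15/8
L_1(-3/2) = (-1/2)·(-5/2)/[(1)·(-1)] = -5/4
L_2(-3/2) = (-1/2)·(-3/2)/[(2)·(1)] = 3/8
Sum: 0 + 0 + (-2)·(3/8) = -3/4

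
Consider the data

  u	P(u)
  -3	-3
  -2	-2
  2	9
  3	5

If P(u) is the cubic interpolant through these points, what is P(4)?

L_0(4) = (6)·(2)·(1)/[(-1)·(-5)·(-6)] = -2/5
L_1(4) = (7)·(2)·(1)/[(1)·(-4)·(-5)] = 7/10
L_2(4) = (7)·(6)·(1)/[(5)·(4)·(-1)] = -21/10
L_3(4) = (7)·(6)·(2)/[(6)·(5)·(1)] = 14/5
Sum: (-3)·(-2/5) + (-2)·(7/10) + 9·(-21/10) + 5·(14/5) = -51/10

-51/10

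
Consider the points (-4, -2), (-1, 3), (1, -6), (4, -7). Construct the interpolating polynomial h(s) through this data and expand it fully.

h(s) = (31/120)s^3 - (1/5)s^2 - (571/120)s - 13/10

Newton's divided differences:
h[-4,-1] = (3 - (-2)) / (-1 - (-4)) = 5/3
h[-1,1] = (-6 - 3) / (1 - (-1)) = -9/2
h[1,4] = (-7 - (-6)) / (4 - 1) = -1/3
h[-4,-1,1] = (-9/2 - 5/3) / (1 - (-4)) = -37/30
h[-1,1,4] = (-1/3 - (-9/2)) / (4 - (-1)) = 5/6
h[-4,-1,1,4] = (5/6 - (-37/30)) / (4 - (-4)) = 31/120
h(s) = -2 + (5/3)·(s + 4) + (-37/30)·(s + 4)(s + 1) + (31/120)·(s + 4)(s + 1)(s - 1)
Expanding: h(s) = (31/120)s^3 - (1/5)s^2 - (571/120)s - 13/10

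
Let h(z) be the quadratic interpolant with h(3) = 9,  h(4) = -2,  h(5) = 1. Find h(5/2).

Evaluate each Lagrange basis at z = 5/2:
L_0(5/2) = (-3/2)·(-5/2)/[(-1)·(-2)] = 15/8
L_1(5/2) = (-1/2)·(-5/2)/[(1)·(-1)] = -5/4
L_2(5/2) = (-1/2)·(-3/2)/[(2)·(1)] = 3/8
Sum: 9·(15/8) + (-2)·(-5/4) + 1·(3/8) = 79/4

79/4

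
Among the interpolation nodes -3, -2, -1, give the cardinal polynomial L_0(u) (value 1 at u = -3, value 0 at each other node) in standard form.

L_0(u) = (u + 2)(u + 1) / [(-1)·(-2)]
       = (u^2 + 3u + 2) / (2)

L_0(u) = (1/2)u^2 + (3/2)u + 1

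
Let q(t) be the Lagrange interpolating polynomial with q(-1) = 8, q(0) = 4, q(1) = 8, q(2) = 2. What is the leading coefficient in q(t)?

-3

The leading coefficient equals the top divided difference q[-1,0,1,2].
q[-1,0] = (4 - 8) / (0 - (-1)) = -4
q[0,1] = (8 - 4) / (1 - 0) = 4
q[1,2] = (2 - 8) / (2 - 1) = -6
q[-1,0,1] = (4 - (-4)) / (1 - (-1)) = 4
q[0,1,2] = (-6 - 4) / (2 - 0) = -5
q[-1,0,1,2] = (-5 - 4) / (2 - (-1)) = -3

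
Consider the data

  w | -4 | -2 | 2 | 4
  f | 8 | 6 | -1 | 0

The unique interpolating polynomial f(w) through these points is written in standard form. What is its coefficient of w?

-2

L_0(w) = (w + 2)(w - 2)(w - 4) / [-96] = -(1/96)w^3 + (1/24)w^2 + (1/24)w - 1/6
L_1(w) = (w + 4)(w - 2)(w - 4) / [48] = (1/48)w^3 - (1/24)w^2 - (1/3)w + 2/3
L_2(w) = (w + 4)(w + 2)(w - 4) / [-48] = -(1/48)w^3 - (1/24)w^2 + (1/3)w + 2/3
L_3(w) = (w + 4)(w + 2)(w - 2) / [96] = (1/96)w^3 + (1/24)w^2 - (1/24)w - 1/6
f(w) = 8·L_0 + 6·L_1 + (-1)·L_2 + 0·L_3
Only the coefficient of w is needed; take it from each L_i and combine:
8·(1/24) + 6·(-1/3) + (-1)·(1/3) + 0·(-1/24) = -2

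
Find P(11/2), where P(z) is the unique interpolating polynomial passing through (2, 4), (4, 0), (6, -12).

-33/4

Evaluate each Lagrange basis at z = 11/2:
L_0(11/2) = (3/2)·(-1/2)/[(-2)·(-4)] = -3/32
L_1(11/2) = (7/2)·(-1/2)/[(2)·(-2)] = 7/16
L_2(11/2) = (7/2)·(3/2)/[(4)·(2)] = 21/32
Sum: 4·(-3/32) + 0 + (-12)·(21/32) = -33/4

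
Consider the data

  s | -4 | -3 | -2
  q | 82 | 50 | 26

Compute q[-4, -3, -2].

4

q[-4,-3] = (50 - 82) / (-3 - (-4)) = -32
q[-3,-2] = (26 - 50) / (-2 - (-3)) = -24
q[-4,-3,-2] = (-24 - (-32)) / (-2 - (-4)) = 4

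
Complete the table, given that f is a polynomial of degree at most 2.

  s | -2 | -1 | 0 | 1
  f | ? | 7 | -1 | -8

The 3 known values determine f uniquely (degree ≤ 2).
Evaluate each Lagrange basis at s = -2:
L_0(-2) = (-2)·(-3)/[(-1)·(-2)] = 3
L_1(-2) = (-1)·(-3)/[(1)·(-1)] = -3
L_2(-2) = (-1)·(-2)/[(2)·(1)] = 1
Sum: 7·(3) + (-1)·(-3) + (-8)·(1) = 16

16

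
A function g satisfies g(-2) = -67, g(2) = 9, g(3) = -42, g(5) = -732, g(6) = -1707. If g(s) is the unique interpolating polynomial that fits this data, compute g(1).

8

Evaluate each Lagrange basis at s = 1:
L_0(1) = (-1)·(-2)·(-4)·(-5)/[(-4)·(-5)·(-7)·(-8)] = 1/28
L_1(1) = (3)·(-2)·(-4)·(-5)/[(4)·(-1)·(-3)·(-4)] = 5/2
L_2(1) = (3)·(-1)·(-4)·(-5)/[(5)·(1)·(-2)·(-3)] = -2
L_3(1) = (3)·(-1)·(-2)·(-5)/[(7)·(3)·(2)·(-1)] = 5/7
L_4(1) = (3)·(-1)·(-2)·(-4)/[(8)·(4)·(3)·(1)] = -1/4
Sum: (-67)·(1/28) + 9·(5/2) + (-42)·(-2) + (-732)·(5/7) + (-1707)·(-1/4) = 8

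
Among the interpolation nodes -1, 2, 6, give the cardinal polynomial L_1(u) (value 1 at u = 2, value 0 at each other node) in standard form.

L_1(u) = (u + 1)(u - 6) / [(3)·(-4)]
       = (u^2 - 5u - 6) / (-12)

L_1(u) = -(1/12)u^2 + (5/12)u + 1/2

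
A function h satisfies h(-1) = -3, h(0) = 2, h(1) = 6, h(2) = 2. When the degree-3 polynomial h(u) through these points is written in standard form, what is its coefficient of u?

17/3

L_0(u) = u(u - 1)(u - 2) / [-6] = -(1/6)u^3 + (1/2)u^2 - (1/3)u
L_1(u) = (u + 1)(u - 1)(u - 2) / [2] = (1/2)u^3 - u^2 - (1/2)u + 1
L_2(u) = (u + 1)u(u - 2) / [-2] = -(1/2)u^3 + (1/2)u^2 + u
L_3(u) = (u + 1)u(u - 1) / [6] = (1/6)u^3 - (1/6)u
h(u) = (-3)·L_0 + 2·L_1 + 6·L_2 + 2·L_3
Only the coefficient of u is needed; take it from each L_i and combine:
(-3)·(-1/3) + 2·(-1/2) + 6·(1) + 2·(-1/6) = 17/3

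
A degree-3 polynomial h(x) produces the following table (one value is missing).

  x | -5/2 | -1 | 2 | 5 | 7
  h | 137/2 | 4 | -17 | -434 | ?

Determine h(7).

The 4 known values determine h uniquely (degree ≤ 3).
Evaluate each Lagrange basis at x = 7:
L_0(7) = (8)·(5)·(2)/[(-3/2)·(-9/2)·(-15/2)] = -128/81
L_1(7) = (19/2)·(5)·(2)/[(3/2)·(-3)·(-6)] = 95/27
L_2(7) = (19/2)·(8)·(2)/[(9/2)·(3)·(-3)] = -304/81
L_3(7) = (19/2)·(8)·(5)/[(15/2)·(6)·(3)] = 76/27
Sum: 137/2·(-128/81) + 4·(95/27) + (-17)·(-304/81) + (-434)·(76/27) = -1252

-1252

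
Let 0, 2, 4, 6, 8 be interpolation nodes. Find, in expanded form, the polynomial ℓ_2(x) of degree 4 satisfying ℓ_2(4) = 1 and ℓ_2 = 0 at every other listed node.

ℓ_2(x) = (1/64)x^4 - (1/4)x^3 + (19/16)x^2 - (3/2)x

ℓ_2(x) = x(x - 2)(x - 6)(x - 8) / [(4)·(2)·(-2)·(-4)]
       = (x^4 - 16x^3 + 76x^2 - 96x) / (64)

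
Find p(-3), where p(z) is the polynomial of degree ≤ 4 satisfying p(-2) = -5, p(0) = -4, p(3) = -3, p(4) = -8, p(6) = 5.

611/40

L_0(-3) = (-3)·(-6)·(-7)·(-9)/[(-2)·(-5)·(-6)·(-8)] = 189/80
L_1(-3) = (-1)·(-6)·(-7)·(-9)/[(2)·(-3)·(-4)·(-6)] = -21/8
L_2(-3) = (-1)·(-3)·(-7)·(-9)/[(5)·(3)·(-1)·(-3)] = 21/5
L_3(-3) = (-1)·(-3)·(-6)·(-9)/[(6)·(4)·(1)·(-2)] = -27/8
L_4(-3) = (-1)·(-3)·(-6)·(-7)/[(8)·(6)·(3)·(2)] = 7/16
Sum: (-5)·(189/80) + (-4)·(-21/8) + (-3)·(21/5) + (-8)·(-27/8) + 5·(7/16) = 611/40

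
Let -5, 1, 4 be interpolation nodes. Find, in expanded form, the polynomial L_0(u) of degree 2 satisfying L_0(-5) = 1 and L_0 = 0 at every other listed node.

L_0(u) = (1/54)u^2 - (5/54)u + 2/27

L_0(u) = (u - 1)(u - 4) / [(-6)·(-9)]
       = (u^2 - 5u + 4) / (54)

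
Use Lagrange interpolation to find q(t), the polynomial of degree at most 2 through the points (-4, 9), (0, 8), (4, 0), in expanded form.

q(t) = -(7/32)t^2 - (9/8)t + 8

Build the Lagrange basis polynomials:
L_0(t) = t(t - 4) / [32] = (1/32)t^2 - (1/8)t
L_1(t) = (t + 4)(t - 4) / [-16] = -(1/16)t^2 + 1
L_2(t) = (t + 4)t / [32] = (1/32)t^2 + (1/8)t
q(t) = 9·L_0 + 8·L_1 + 0·L_2
  9·L_0(t) = (9/32)t^2 - (9/8)t
  8·L_1(t) = -(1/2)t^2 + 8
  0·L_2(t) = 0
Adding term by term: -(7/32)t^2 - (9/8)t + 8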